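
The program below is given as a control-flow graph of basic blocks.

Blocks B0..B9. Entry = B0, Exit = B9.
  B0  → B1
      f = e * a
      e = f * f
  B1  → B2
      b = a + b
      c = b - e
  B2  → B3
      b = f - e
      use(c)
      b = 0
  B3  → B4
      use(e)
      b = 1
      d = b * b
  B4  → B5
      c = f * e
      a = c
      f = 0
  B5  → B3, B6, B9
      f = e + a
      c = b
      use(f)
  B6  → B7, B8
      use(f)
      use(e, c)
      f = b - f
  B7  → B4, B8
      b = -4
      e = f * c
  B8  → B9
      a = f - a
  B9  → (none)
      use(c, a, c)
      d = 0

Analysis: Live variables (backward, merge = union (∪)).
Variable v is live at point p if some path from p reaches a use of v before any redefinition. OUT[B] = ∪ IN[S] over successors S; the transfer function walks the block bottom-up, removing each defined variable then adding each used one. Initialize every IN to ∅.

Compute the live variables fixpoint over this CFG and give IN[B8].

Per-block solution:
  B0:   IN={a, b, e}   OUT={a, b, e, f}
  B1:   IN={a, b, e, f}   OUT={c, e, f}
  B2:   IN={c, e, f}   OUT={e, f}
  B3:   IN={e, f}   OUT={b, e, f}
  B4:   IN={b, e, f}   OUT={a, b, e}
  B5:   IN={a, b, e}   OUT={a, b, c, e, f}
  B6:   IN={a, b, c, e, f}   OUT={a, c, f}
  B7:   IN={a, c, f}   OUT={a, b, c, e, f}
  B8:   IN={a, c, f}   OUT={a, c}
  B9:   IN={a, c}   OUT={}

Merge at B8: OUT[B8] = IN[B9] = {a, c}
Applying B8's transfer function to that OUT value gives IN[B8] (row B8 above).

Answer: {a, c, f}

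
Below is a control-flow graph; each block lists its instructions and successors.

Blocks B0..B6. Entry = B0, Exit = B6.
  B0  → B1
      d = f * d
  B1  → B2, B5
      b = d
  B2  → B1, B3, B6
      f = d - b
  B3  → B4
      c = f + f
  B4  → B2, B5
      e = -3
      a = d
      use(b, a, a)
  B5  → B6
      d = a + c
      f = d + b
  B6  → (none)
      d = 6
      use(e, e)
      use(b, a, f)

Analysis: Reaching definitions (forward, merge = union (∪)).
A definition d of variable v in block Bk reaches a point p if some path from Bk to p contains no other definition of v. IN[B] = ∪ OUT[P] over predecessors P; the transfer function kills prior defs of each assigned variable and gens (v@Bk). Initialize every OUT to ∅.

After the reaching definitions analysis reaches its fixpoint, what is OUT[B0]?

Per-block solution:
  B0: | IN={} | OUT={d@B0}
  B1: | IN={a@B4, b@B1, c@B3, d@B0, e@B4, f@B2} | OUT={a@B4, b@B1, c@B3, d@B0, e@B4, f@B2}
  B2: | IN={a@B4, b@B1, c@B3, d@B0, e@B4, f@B2} | OUT={a@B4, b@B1, c@B3, d@B0, e@B4, f@B2}
  B3: | IN={a@B4, b@B1, c@B3, d@B0, e@B4, f@B2} | OUT={a@B4, b@B1, c@B3, d@B0, e@B4, f@B2}
  B4: | IN={a@B4, b@B1, c@B3, d@B0, e@B4, f@B2} | OUT={a@B4, b@B1, c@B3, d@B0, e@B4, f@B2}
  B5: | IN={a@B4, b@B1, c@B3, d@B0, e@B4, f@B2} | OUT={a@B4, b@B1, c@B3, d@B5, e@B4, f@B5}
  B6: | IN={a@B4, b@B1, c@B3, d@B0, d@B5, e@B4, f@B2, f@B5} | OUT={a@B4, b@B1, c@B3, d@B6, e@B4, f@B2, f@B5}

B0 is the boundary node: IN[B0] = {}
Applying B0's transfer function to that IN value gives OUT[B0] (row B0 above).

Answer: {d@B0}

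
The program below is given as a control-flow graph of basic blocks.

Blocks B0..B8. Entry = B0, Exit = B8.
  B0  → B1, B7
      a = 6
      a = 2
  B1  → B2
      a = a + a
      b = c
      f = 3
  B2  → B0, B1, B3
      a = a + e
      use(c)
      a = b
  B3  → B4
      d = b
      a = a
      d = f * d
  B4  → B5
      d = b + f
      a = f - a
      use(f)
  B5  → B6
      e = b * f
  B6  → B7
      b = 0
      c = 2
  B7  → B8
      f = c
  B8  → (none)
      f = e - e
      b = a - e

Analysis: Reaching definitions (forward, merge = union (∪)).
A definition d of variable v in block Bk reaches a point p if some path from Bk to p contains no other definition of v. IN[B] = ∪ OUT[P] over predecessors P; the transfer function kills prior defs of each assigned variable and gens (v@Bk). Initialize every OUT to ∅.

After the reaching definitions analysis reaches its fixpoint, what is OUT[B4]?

Answer: {a@B4, b@B1, d@B4, f@B1}

Derivation:
Converged values:
  B0:   IN={a@B2, b@B1, f@B1}   OUT={a@B0, b@B1, f@B1}
  B1:   IN={a@B0, a@B2, b@B1, f@B1}   OUT={a@B1, b@B1, f@B1}
  B2:   IN={a@B1, b@B1, f@B1}   OUT={a@B2, b@B1, f@B1}
  B3:   IN={a@B2, b@B1, f@B1}   OUT={a@B3, b@B1, d@B3, f@B1}
  B4:   IN={a@B3, b@B1, d@B3, f@B1}   OUT={a@B4, b@B1, d@B4, f@B1}
  B5:   IN={a@B4, b@B1, d@B4, f@B1}   OUT={a@B4, b@B1, d@B4, e@B5, f@B1}
  B6:   IN={a@B4, b@B1, d@B4, e@B5, f@B1}   OUT={a@B4, b@B6, c@B6, d@B4, e@B5, f@B1}
  B7:   IN={a@B0, a@B4, b@B1, b@B6, c@B6, d@B4, e@B5, f@B1}   OUT={a@B0, a@B4, b@B1, b@B6, c@B6, d@B4, e@B5, f@B7}
  B8:   IN={a@B0, a@B4, b@B1, b@B6, c@B6, d@B4, e@B5, f@B7}   OUT={a@B0, a@B4, b@B8, c@B6, d@B4, e@B5, f@B8}

Merge at B4: IN[B4] = OUT[B3] = {a@B3, b@B1, d@B3, f@B1}
Applying B4's transfer function to that IN value gives OUT[B4] (row B4 above).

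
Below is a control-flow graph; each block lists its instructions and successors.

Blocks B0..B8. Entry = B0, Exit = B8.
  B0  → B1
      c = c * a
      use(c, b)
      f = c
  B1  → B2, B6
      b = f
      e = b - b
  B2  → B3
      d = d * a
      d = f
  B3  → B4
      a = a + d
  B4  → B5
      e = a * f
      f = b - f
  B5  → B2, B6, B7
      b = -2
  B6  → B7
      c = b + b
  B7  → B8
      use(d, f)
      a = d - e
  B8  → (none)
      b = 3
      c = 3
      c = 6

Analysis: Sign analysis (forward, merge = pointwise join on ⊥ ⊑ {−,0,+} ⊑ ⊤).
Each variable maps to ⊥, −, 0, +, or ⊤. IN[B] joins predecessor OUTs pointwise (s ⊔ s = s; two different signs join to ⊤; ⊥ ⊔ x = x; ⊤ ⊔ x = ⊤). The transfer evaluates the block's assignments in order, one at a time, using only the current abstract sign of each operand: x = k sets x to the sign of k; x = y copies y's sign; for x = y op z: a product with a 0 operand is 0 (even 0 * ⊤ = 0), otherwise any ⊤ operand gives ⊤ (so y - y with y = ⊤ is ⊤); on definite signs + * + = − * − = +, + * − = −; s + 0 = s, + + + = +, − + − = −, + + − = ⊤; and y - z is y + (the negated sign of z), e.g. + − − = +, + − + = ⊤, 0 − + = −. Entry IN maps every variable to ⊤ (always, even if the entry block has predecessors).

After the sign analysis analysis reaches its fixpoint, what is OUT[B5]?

Answer: {a: ⊤, b: -, c: ⊤, d: ⊤, e: ⊤, f: ⊤}

Working:
Per-block solution:
  B0:   IN=(all ⊤)   OUT=(all ⊤)
  B1:   IN=(all ⊤)   OUT=(all ⊤)
  B2:   IN=(all ⊤)   OUT=(all ⊤)
  B3:   IN=(all ⊤)   OUT=(all ⊤)
  B4:   IN=(all ⊤)   OUT=(all ⊤)
  B5:   IN=(all ⊤)   OUT={b:-; rest ⊤}
  B6:   IN=(all ⊤)   OUT=(all ⊤)
  B7:   IN=(all ⊤)   OUT=(all ⊤)
  B8:   IN=(all ⊤)   OUT={b:+, c:+; rest ⊤}

Merge at B5: IN[B5] = OUT[B4] = {a: ⊤, b: ⊤, c: ⊤, d: ⊤, e: ⊤, f: ⊤}
Applying B5's transfer function to that IN value gives OUT[B5] (row B5 above).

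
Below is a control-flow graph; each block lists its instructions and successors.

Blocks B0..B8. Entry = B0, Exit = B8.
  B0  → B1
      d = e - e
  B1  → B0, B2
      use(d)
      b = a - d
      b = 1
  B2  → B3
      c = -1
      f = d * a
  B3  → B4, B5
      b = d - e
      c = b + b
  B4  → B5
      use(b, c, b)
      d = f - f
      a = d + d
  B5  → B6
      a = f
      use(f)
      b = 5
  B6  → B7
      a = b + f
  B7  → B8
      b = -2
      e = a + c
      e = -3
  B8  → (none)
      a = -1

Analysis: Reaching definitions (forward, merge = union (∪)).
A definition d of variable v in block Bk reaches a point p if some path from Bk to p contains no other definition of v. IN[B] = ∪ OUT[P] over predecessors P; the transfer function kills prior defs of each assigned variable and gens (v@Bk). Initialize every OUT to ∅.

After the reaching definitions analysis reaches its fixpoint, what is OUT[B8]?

Per-block solution:
  B0:  IN={b@B1, d@B0}  OUT={b@B1, d@B0}
  B1:  IN={b@B1, d@B0}  OUT={b@B1, d@B0}
  B2:  IN={b@B1, d@B0}  OUT={b@B1, c@B2, d@B0, f@B2}
  B3:  IN={b@B1, c@B2, d@B0, f@B2}  OUT={b@B3, c@B3, d@B0, f@B2}
  B4:  IN={b@B3, c@B3, d@B0, f@B2}  OUT={a@B4, b@B3, c@B3, d@B4, f@B2}
  B5:  IN={a@B4, b@B3, c@B3, d@B0, d@B4, f@B2}  OUT={a@B5, b@B5, c@B3, d@B0, d@B4, f@B2}
  B6:  IN={a@B5, b@B5, c@B3, d@B0, d@B4, f@B2}  OUT={a@B6, b@B5, c@B3, d@B0, d@B4, f@B2}
  B7:  IN={a@B6, b@B5, c@B3, d@B0, d@B4, f@B2}  OUT={a@B6, b@B7, c@B3, d@B0, d@B4, e@B7, f@B2}
  B8:  IN={a@B6, b@B7, c@B3, d@B0, d@B4, e@B7, f@B2}  OUT={a@B8, b@B7, c@B3, d@B0, d@B4, e@B7, f@B2}

Merge at B8: IN[B8] = OUT[B7] = {a@B6, b@B7, c@B3, d@B0, d@B4, e@B7, f@B2}
Applying B8's transfer function to that IN value gives OUT[B8] (row B8 above).

Answer: {a@B8, b@B7, c@B3, d@B0, d@B4, e@B7, f@B2}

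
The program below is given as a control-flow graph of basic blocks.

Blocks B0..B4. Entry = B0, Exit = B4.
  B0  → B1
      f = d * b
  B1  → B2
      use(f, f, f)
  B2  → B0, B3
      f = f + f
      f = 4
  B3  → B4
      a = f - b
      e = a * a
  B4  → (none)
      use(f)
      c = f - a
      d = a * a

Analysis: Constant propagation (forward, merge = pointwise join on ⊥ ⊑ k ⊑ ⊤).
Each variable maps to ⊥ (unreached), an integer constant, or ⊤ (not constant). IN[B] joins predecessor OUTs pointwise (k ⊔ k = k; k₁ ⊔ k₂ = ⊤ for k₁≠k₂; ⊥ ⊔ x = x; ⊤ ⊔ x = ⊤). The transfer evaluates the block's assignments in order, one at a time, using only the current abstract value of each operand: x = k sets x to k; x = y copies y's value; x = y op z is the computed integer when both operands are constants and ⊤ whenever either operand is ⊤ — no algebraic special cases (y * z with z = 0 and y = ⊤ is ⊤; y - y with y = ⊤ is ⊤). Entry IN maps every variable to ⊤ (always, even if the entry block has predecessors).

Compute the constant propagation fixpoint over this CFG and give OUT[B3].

Fixpoint table:
  B0:   IN=(all ⊤)   OUT=(all ⊤)
  B1:   IN=(all ⊤)   OUT=(all ⊤)
  B2:   IN=(all ⊤)   OUT={f:4; rest ⊤}
  B3:   IN={f:4; rest ⊤}   OUT={f:4; rest ⊤}
  B4:   IN={f:4; rest ⊤}   OUT={f:4; rest ⊤}

Merge at B3: IN[B3] = OUT[B2] = {a: ⊤, b: ⊤, c: ⊤, d: ⊤, e: ⊤, f: 4}
Applying B3's transfer function to that IN value gives OUT[B3] (row B3 above).

Answer: {a: ⊤, b: ⊤, c: ⊤, d: ⊤, e: ⊤, f: 4}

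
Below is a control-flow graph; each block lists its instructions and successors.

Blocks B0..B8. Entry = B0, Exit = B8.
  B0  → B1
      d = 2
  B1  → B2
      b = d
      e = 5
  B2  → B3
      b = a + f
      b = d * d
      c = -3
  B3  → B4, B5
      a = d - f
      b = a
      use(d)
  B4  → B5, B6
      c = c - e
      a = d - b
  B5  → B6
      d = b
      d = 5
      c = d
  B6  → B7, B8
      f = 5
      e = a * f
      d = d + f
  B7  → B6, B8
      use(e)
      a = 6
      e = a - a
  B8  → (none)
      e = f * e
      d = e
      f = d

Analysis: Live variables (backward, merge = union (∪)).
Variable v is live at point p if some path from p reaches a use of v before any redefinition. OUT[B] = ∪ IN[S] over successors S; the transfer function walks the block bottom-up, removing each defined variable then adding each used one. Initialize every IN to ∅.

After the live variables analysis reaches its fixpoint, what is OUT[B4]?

Answer: {a, b, d}

Derivation:
Converged values:
  B0:   IN={a, f}   OUT={a, d, f}
  B1:   IN={a, d, f}   OUT={a, d, e, f}
  B2:   IN={a, d, e, f}   OUT={c, d, e, f}
  B3:   IN={c, d, e, f}   OUT={a, b, c, d, e}
  B4:   IN={b, c, d, e}   OUT={a, b, d}
  B5:   IN={a, b}   OUT={a, d}
  B6:   IN={a, d}   OUT={d, e, f}
  B7:   IN={d, e, f}   OUT={a, d, e, f}
  B8:   IN={e, f}   OUT={}

Merge at B4: OUT[B4] = IN[B5] ⊔ IN[B6] = {a, b, d}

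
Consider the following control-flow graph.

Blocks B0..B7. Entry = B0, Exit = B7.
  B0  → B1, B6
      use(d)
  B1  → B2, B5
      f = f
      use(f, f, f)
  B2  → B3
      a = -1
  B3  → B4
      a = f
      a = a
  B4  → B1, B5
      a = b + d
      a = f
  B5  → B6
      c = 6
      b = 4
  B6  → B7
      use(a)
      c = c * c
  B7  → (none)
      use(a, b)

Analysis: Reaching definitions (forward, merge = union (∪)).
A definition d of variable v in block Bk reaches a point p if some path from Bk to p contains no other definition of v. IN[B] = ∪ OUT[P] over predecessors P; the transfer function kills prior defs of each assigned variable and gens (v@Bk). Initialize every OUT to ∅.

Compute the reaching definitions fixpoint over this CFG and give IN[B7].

Per-block solution:
  B0:   IN={}   OUT={}
  B1:   IN={a@B4, f@B1}   OUT={a@B4, f@B1}
  B2:   IN={a@B4, f@B1}   OUT={a@B2, f@B1}
  B3:   IN={a@B2, f@B1}   OUT={a@B3, f@B1}
  B4:   IN={a@B3, f@B1}   OUT={a@B4, f@B1}
  B5:   IN={a@B4, f@B1}   OUT={a@B4, b@B5, c@B5, f@B1}
  B6:   IN={a@B4, b@B5, c@B5, f@B1}   OUT={a@B4, b@B5, c@B6, f@B1}
  B7:   IN={a@B4, b@B5, c@B6, f@B1}   OUT={a@B4, b@B5, c@B6, f@B1}

Merge at B7: IN[B7] = OUT[B6] = {a@B4, b@B5, c@B6, f@B1}

Answer: {a@B4, b@B5, c@B6, f@B1}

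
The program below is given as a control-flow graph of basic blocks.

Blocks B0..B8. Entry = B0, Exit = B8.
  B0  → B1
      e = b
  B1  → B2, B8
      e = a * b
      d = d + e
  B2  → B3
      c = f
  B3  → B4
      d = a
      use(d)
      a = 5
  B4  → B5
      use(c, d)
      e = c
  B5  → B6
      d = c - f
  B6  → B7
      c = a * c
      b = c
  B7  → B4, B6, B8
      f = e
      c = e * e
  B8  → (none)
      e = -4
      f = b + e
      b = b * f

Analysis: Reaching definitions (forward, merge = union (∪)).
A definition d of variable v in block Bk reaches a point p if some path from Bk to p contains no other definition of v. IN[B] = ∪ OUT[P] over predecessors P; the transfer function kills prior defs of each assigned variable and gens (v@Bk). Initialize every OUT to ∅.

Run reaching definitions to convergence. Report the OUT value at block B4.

Fixpoint table:
  B0: | IN={} | OUT={e@B0}
  B1: | IN={e@B0} | OUT={d@B1, e@B1}
  B2: | IN={d@B1, e@B1} | OUT={c@B2, d@B1, e@B1}
  B3: | IN={c@B2, d@B1, e@B1} | OUT={a@B3, c@B2, d@B3, e@B1}
  B4: | IN={a@B3, b@B6, c@B2, c@B7, d@B3, d@B5, e@B1, e@B4, f@B7} | OUT={a@B3, b@B6, c@B2, c@B7, d@B3, d@B5, e@B4, f@B7}
  B5: | IN={a@B3, b@B6, c@B2, c@B7, d@B3, d@B5, e@B4, f@B7} | OUT={a@B3, b@B6, c@B2, c@B7, d@B5, e@B4, f@B7}
  B6: | IN={a@B3, b@B6, c@B2, c@B7, d@B5, e@B4, f@B7} | OUT={a@B3, b@B6, c@B6, d@B5, e@B4, f@B7}
  B7: | IN={a@B3, b@B6, c@B6, d@B5, e@B4, f@B7} | OUT={a@B3, b@B6, c@B7, d@B5, e@B4, f@B7}
  B8: | IN={a@B3, b@B6, c@B7, d@B1, d@B5, e@B1, e@B4, f@B7} | OUT={a@B3, b@B8, c@B7, d@B1, d@B5, e@B8, f@B8}

Merge at B4: IN[B4] = OUT[B3] ⊔ OUT[B7] = {a@B3, b@B6, c@B2, c@B7, d@B3, d@B5, e@B1, e@B4, f@B7}
Applying B4's transfer function to that IN value gives OUT[B4] (row B4 above).

Answer: {a@B3, b@B6, c@B2, c@B7, d@B3, d@B5, e@B4, f@B7}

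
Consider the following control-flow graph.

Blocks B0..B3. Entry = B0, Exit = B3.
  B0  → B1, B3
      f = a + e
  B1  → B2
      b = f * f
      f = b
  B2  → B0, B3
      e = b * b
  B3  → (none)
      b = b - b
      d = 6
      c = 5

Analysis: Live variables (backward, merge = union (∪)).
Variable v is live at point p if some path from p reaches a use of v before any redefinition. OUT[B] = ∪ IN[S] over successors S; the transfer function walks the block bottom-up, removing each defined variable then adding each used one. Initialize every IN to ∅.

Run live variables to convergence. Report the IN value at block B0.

Per-block solution:
  B0: | IN={a, b, e} | OUT={a, b, f}
  B1: | IN={a, f} | OUT={a, b}
  B2: | IN={a, b} | OUT={a, b, e}
  B3: | IN={b} | OUT={}

Merge at B0: OUT[B0] = IN[B1] ⊔ IN[B3] = {a, b, f}
Applying B0's transfer function to that OUT value gives IN[B0] (row B0 above).

Answer: {a, b, e}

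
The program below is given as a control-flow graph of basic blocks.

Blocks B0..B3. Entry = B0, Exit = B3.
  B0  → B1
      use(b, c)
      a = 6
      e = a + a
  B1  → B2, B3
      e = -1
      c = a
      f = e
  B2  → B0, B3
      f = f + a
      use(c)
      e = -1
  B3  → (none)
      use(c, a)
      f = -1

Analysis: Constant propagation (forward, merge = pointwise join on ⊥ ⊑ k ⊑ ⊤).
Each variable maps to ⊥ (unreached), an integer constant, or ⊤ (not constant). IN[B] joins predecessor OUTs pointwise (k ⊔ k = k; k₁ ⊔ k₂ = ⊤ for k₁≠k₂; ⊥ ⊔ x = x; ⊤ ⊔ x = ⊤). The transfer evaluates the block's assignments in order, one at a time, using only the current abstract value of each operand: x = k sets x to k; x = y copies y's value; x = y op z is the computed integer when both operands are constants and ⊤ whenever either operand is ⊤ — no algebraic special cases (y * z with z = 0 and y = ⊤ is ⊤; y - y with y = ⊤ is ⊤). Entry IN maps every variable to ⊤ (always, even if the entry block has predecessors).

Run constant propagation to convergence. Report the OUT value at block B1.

Answer: {a: 6, b: ⊤, c: 6, d: ⊤, e: -1, f: -1}

Trace:
Fixpoint table:
  B0:   IN=(all ⊤)   OUT={a:6, e:12; rest ⊤}
  B1:   IN={a:6, e:12; rest ⊤}   OUT={a:6, c:6, e:-1, f:-1; rest ⊤}
  B2:   IN={a:6, c:6, e:-1, f:-1; rest ⊤}   OUT={a:6, c:6, e:-1, f:5; rest ⊤}
  B3:   IN={a:6, c:6, e:-1; rest ⊤}   OUT={a:6, c:6, e:-1, f:-1; rest ⊤}

Merge at B1: IN[B1] = OUT[B0] = {a: 6, b: ⊤, c: ⊤, d: ⊤, e: 12, f: ⊤}
Applying B1's transfer function to that IN value gives OUT[B1] (row B1 above).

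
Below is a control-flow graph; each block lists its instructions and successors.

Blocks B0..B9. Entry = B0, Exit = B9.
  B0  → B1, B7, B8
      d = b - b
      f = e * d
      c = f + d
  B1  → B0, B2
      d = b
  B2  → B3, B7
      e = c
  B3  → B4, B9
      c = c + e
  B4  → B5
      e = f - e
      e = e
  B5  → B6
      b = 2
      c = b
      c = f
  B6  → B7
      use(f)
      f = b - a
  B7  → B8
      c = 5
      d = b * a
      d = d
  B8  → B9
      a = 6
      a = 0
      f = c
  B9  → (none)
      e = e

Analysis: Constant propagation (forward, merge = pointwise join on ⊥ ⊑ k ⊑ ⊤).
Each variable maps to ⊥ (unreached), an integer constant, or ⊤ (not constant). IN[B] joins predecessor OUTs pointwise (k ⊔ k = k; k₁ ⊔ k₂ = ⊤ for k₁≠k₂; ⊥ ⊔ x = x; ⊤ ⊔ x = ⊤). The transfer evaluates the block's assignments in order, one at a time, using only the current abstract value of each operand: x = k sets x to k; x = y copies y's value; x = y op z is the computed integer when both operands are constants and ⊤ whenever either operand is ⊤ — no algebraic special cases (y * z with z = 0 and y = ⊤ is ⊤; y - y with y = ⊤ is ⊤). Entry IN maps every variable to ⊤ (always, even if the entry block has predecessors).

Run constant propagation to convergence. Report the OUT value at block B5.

Fixpoint table:
  B0: | IN=(all ⊤) | OUT=(all ⊤)
  B1: | IN=(all ⊤) | OUT=(all ⊤)
  B2: | IN=(all ⊤) | OUT=(all ⊤)
  B3: | IN=(all ⊤) | OUT=(all ⊤)
  B4: | IN=(all ⊤) | OUT=(all ⊤)
  B5: | IN=(all ⊤) | OUT={b:2; rest ⊤}
  B6: | IN={b:2; rest ⊤} | OUT={b:2; rest ⊤}
  B7: | IN=(all ⊤) | OUT={c:5; rest ⊤}
  B8: | IN=(all ⊤) | OUT={a:0; rest ⊤}
  B9: | IN=(all ⊤) | OUT=(all ⊤)

Merge at B5: IN[B5] = OUT[B4] = {a: ⊤, b: ⊤, c: ⊤, d: ⊤, e: ⊤, f: ⊤}
Applying B5's transfer function to that IN value gives OUT[B5] (row B5 above).

Answer: {a: ⊤, b: 2, c: ⊤, d: ⊤, e: ⊤, f: ⊤}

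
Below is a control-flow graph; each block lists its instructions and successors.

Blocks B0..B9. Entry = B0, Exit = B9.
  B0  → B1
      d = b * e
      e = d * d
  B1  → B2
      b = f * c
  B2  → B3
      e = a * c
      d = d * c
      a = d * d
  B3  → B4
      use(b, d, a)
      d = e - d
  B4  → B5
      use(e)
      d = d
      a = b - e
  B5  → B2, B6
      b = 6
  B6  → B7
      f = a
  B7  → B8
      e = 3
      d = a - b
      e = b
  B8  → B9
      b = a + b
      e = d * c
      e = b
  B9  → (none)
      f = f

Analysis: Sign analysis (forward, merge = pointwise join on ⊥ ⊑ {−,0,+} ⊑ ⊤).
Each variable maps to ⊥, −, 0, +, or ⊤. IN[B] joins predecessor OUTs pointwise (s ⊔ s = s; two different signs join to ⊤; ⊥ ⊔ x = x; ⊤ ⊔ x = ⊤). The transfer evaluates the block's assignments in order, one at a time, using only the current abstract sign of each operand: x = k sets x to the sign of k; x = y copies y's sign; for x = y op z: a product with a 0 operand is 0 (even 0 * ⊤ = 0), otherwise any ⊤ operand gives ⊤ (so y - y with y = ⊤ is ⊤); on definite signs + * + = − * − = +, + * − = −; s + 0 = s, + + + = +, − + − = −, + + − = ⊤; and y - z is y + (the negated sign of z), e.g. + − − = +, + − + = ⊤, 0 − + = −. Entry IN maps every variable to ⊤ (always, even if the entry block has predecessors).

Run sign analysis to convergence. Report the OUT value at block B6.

Answer: {a: ⊤, b: +, c: ⊤, d: ⊤, e: ⊤, f: ⊤}

Trace:
Converged values:
  B0: | IN=(all ⊤) | OUT=(all ⊤)
  B1: | IN=(all ⊤) | OUT=(all ⊤)
  B2: | IN=(all ⊤) | OUT=(all ⊤)
  B3: | IN=(all ⊤) | OUT=(all ⊤)
  B4: | IN=(all ⊤) | OUT=(all ⊤)
  B5: | IN=(all ⊤) | OUT={b:+; rest ⊤}
  B6: | IN={b:+; rest ⊤} | OUT={b:+; rest ⊤}
  B7: | IN={b:+; rest ⊤} | OUT={b:+, e:+; rest ⊤}
  B8: | IN={b:+, e:+; rest ⊤} | OUT=(all ⊤)
  B9: | IN=(all ⊤) | OUT=(all ⊤)

Merge at B6: IN[B6] = OUT[B5] = {a: ⊤, b: +, c: ⊤, d: ⊤, e: ⊤, f: ⊤}
Applying B6's transfer function to that IN value gives OUT[B6] (row B6 above).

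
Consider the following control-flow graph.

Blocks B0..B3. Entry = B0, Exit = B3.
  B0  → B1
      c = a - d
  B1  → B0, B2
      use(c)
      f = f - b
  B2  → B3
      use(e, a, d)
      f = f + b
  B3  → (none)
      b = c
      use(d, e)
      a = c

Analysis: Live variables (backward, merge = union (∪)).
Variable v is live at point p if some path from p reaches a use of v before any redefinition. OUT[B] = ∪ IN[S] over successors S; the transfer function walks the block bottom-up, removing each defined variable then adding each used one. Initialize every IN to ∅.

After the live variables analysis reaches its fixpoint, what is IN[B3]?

Fixpoint table:
  B0:  IN={a, b, d, e, f}  OUT={a, b, c, d, e, f}
  B1:  IN={a, b, c, d, e, f}  OUT={a, b, c, d, e, f}
  B2:  IN={a, b, c, d, e, f}  OUT={c, d, e}
  B3:  IN={c, d, e}  OUT={}

B3 is the boundary node: OUT[B3] = {}
Applying B3's transfer function to that OUT value gives IN[B3] (row B3 above).

Answer: {c, d, e}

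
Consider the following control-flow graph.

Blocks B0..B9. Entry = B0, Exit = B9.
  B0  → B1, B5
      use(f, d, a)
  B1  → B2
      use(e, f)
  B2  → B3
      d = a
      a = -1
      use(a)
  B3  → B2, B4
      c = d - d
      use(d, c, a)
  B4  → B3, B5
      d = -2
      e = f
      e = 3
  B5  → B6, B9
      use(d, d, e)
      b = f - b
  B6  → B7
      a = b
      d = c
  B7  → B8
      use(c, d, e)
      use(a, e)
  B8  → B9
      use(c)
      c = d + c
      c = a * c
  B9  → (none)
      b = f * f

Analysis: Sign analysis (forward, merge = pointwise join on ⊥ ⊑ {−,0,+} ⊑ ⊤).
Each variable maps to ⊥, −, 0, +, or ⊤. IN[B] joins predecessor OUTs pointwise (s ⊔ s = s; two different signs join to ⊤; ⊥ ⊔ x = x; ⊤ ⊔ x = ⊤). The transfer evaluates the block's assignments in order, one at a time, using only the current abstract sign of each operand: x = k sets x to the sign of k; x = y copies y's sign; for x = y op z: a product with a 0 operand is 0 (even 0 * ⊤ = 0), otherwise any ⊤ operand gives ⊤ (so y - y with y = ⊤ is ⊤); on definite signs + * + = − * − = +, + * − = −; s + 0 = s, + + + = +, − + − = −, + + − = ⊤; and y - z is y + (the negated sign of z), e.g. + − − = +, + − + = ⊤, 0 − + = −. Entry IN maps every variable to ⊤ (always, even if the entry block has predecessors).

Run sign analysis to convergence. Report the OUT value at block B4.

Answer: {a: -, b: ⊤, c: ⊤, d: -, e: +, f: ⊤}

Trace:
Per-block solution:
  B0: | IN=(all ⊤) | OUT=(all ⊤)
  B1: | IN=(all ⊤) | OUT=(all ⊤)
  B2: | IN=(all ⊤) | OUT={a:-; rest ⊤}
  B3: | IN={a:-; rest ⊤} | OUT={a:-; rest ⊤}
  B4: | IN={a:-; rest ⊤} | OUT={a:-, d:-, e:+; rest ⊤}
  B5: | IN=(all ⊤) | OUT=(all ⊤)
  B6: | IN=(all ⊤) | OUT=(all ⊤)
  B7: | IN=(all ⊤) | OUT=(all ⊤)
  B8: | IN=(all ⊤) | OUT=(all ⊤)
  B9: | IN=(all ⊤) | OUT=(all ⊤)

Merge at B4: IN[B4] = OUT[B3] = {a: -, b: ⊤, c: ⊤, d: ⊤, e: ⊤, f: ⊤}
Applying B4's transfer function to that IN value gives OUT[B4] (row B4 above).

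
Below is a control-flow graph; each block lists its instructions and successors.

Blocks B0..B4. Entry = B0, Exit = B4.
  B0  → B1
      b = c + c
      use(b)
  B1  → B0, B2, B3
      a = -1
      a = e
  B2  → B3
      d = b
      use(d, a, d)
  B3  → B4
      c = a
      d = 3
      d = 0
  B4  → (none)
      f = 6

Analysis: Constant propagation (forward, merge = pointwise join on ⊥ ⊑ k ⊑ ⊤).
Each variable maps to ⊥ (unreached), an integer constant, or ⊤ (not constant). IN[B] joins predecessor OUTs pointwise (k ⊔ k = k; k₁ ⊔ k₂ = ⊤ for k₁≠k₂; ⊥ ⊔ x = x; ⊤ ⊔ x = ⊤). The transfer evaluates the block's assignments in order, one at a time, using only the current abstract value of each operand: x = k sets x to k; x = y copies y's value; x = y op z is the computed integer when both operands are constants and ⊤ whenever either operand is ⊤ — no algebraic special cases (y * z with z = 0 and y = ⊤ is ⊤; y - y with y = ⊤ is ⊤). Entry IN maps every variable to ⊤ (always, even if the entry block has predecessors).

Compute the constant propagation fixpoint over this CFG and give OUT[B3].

Per-block solution:
  B0:   IN=(all ⊤)   OUT=(all ⊤)
  B1:   IN=(all ⊤)   OUT=(all ⊤)
  B2:   IN=(all ⊤)   OUT=(all ⊤)
  B3:   IN=(all ⊤)   OUT={d:0; rest ⊤}
  B4:   IN={d:0; rest ⊤}   OUT={d:0, f:6; rest ⊤}

Merge at B3: IN[B3] = OUT[B1] ⊔ OUT[B2] = {a: ⊤, b: ⊤, c: ⊤, d: ⊤, e: ⊤, f: ⊤}
Applying B3's transfer function to that IN value gives OUT[B3] (row B3 above).

Answer: {a: ⊤, b: ⊤, c: ⊤, d: 0, e: ⊤, f: ⊤}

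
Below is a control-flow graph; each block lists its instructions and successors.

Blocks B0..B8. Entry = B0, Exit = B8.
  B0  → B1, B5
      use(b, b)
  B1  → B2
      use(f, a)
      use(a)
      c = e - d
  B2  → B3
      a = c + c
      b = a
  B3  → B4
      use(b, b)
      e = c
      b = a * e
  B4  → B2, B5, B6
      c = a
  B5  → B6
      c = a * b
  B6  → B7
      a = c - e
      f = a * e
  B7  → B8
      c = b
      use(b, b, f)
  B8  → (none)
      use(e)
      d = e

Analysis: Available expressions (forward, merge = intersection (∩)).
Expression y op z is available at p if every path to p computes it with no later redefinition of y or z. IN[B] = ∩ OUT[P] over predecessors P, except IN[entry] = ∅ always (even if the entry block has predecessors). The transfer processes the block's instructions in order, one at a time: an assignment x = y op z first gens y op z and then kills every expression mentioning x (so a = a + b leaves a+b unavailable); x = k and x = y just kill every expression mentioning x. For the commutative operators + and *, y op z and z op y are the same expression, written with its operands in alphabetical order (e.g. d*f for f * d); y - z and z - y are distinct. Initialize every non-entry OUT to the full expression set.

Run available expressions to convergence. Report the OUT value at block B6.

Answer: {a*e, c-e}

Trace:
Per-block solution:
  B0:  IN={}  OUT={}
  B1:  IN={}  OUT={e-d}
  B2:  IN={}  OUT={c+c}
  B3:  IN={c+c}  OUT={a*e, c+c}
  B4:  IN={a*e, c+c}  OUT={a*e}
  B5:  IN={}  OUT={a*b}
  B6:  IN={}  OUT={a*e, c-e}
  B7:  IN={a*e, c-e}  OUT={a*e}
  B8:  IN={a*e}  OUT={a*e}

Merge at B6: IN[B6] = OUT[B4] ∩ OUT[B5] = {}
Applying B6's transfer function to that IN value gives OUT[B6] (row B6 above).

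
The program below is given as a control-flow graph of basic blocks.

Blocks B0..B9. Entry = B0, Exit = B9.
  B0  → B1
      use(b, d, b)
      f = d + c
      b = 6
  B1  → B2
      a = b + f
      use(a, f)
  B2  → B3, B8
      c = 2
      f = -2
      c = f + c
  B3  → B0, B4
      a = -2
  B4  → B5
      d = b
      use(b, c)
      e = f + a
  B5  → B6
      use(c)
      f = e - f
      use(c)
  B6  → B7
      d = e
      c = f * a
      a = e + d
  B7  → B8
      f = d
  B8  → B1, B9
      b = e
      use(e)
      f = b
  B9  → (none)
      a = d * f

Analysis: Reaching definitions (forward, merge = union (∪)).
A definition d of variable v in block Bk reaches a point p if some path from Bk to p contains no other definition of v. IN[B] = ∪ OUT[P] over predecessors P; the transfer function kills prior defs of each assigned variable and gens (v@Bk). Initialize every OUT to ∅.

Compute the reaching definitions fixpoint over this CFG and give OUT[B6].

Answer: {a@B6, b@B0, b@B8, c@B6, d@B6, e@B4, f@B5}

Derivation:
Per-block solution:
  B0:   IN={a@B3, b@B0, b@B8, c@B2, d@B6, e@B4, f@B2}   OUT={a@B3, b@B0, c@B2, d@B6, e@B4, f@B0}
  B1:   IN={a@B1, a@B3, a@B6, b@B0, b@B8, c@B2, c@B6, d@B6, e@B4, f@B0, f@B8}   OUT={a@B1, b@B0, b@B8, c@B2, c@B6, d@B6, e@B4, f@B0, f@B8}
  B2:   IN={a@B1, b@B0, b@B8, c@B2, c@B6, d@B6, e@B4, f@B0, f@B8}   OUT={a@B1, b@B0, b@B8, c@B2, d@B6, e@B4, f@B2}
  B3:   IN={a@B1, b@B0, b@B8, c@B2, d@B6, e@B4, f@B2}   OUT={a@B3, b@B0, b@B8, c@B2, d@B6, e@B4, f@B2}
  B4:   IN={a@B3, b@B0, b@B8, c@B2, d@B6, e@B4, f@B2}   OUT={a@B3, b@B0, b@B8, c@B2, d@B4, e@B4, f@B2}
  B5:   IN={a@B3, b@B0, b@B8, c@B2, d@B4, e@B4, f@B2}   OUT={a@B3, b@B0, b@B8, c@B2, d@B4, e@B4, f@B5}
  B6:   IN={a@B3, b@B0, b@B8, c@B2, d@B4, e@B4, f@B5}   OUT={a@B6, b@B0, b@B8, c@B6, d@B6, e@B4, f@B5}
  B7:   IN={a@B6, b@B0, b@B8, c@B6, d@B6, e@B4, f@B5}   OUT={a@B6, b@B0, b@B8, c@B6, d@B6, e@B4, f@B7}
  B8:   IN={a@B1, a@B6, b@B0, b@B8, c@B2, c@B6, d@B6, e@B4, f@B2, f@B7}   OUT={a@B1, a@B6, b@B8, c@B2, c@B6, d@B6, e@B4, f@B8}
  B9:   IN={a@B1, a@B6, b@B8, c@B2, c@B6, d@B6, e@B4, f@B8}   OUT={a@B9, b@B8, c@B2, c@B6, d@B6, e@B4, f@B8}

Merge at B6: IN[B6] = OUT[B5] = {a@B3, b@B0, b@B8, c@B2, d@B4, e@B4, f@B5}
Applying B6's transfer function to that IN value gives OUT[B6] (row B6 above).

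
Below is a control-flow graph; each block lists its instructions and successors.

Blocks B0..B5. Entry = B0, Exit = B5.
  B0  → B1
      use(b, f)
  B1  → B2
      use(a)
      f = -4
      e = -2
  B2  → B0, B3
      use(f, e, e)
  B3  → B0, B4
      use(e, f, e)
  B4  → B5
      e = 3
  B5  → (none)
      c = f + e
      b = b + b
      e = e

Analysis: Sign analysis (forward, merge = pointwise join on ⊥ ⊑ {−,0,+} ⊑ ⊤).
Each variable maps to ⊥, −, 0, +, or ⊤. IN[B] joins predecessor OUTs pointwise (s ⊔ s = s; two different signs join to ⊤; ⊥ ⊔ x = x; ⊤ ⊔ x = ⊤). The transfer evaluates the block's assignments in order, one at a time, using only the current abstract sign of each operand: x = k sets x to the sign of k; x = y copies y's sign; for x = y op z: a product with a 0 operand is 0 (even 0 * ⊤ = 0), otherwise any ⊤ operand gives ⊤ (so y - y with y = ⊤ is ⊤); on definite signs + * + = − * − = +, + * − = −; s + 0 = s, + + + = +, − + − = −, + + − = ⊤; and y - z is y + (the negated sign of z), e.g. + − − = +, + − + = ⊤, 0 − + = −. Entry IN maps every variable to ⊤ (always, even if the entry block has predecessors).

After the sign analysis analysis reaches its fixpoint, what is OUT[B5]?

Converged values:
  B0: | IN=(all ⊤) | OUT=(all ⊤)
  B1: | IN=(all ⊤) | OUT={e:-, f:-; rest ⊤}
  B2: | IN={e:-, f:-; rest ⊤} | OUT={e:-, f:-; rest ⊤}
  B3: | IN={e:-, f:-; rest ⊤} | OUT={e:-, f:-; rest ⊤}
  B4: | IN={e:-, f:-; rest ⊤} | OUT={e:+, f:-; rest ⊤}
  B5: | IN={e:+, f:-; rest ⊤} | OUT={e:+, f:-; rest ⊤}

Merge at B5: IN[B5] = OUT[B4] = {a: ⊤, b: ⊤, c: ⊤, d: ⊤, e: +, f: -}
Applying B5's transfer function to that IN value gives OUT[B5] (row B5 above).

Answer: {a: ⊤, b: ⊤, c: ⊤, d: ⊤, e: +, f: -}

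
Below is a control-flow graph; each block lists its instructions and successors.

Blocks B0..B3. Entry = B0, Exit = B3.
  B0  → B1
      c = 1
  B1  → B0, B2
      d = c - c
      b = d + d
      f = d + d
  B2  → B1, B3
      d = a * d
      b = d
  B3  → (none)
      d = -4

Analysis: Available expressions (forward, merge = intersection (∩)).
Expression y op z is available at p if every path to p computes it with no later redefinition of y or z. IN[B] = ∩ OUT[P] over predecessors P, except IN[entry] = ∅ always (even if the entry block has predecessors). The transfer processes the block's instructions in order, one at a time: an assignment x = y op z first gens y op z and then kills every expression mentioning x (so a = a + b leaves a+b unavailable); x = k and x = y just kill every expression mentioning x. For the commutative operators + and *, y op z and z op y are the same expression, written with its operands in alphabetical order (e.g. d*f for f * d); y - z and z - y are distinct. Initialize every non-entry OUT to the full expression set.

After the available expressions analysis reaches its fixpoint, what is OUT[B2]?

Fixpoint table:
  B0:   IN={}   OUT={}
  B1:   IN={}   OUT={c-c, d+d}
  B2:   IN={c-c, d+d}   OUT={c-c}
  B3:   IN={c-c}   OUT={c-c}

Merge at B2: IN[B2] = OUT[B1] = {c-c, d+d}
Applying B2's transfer function to that IN value gives OUT[B2] (row B2 above).

Answer: {c-c}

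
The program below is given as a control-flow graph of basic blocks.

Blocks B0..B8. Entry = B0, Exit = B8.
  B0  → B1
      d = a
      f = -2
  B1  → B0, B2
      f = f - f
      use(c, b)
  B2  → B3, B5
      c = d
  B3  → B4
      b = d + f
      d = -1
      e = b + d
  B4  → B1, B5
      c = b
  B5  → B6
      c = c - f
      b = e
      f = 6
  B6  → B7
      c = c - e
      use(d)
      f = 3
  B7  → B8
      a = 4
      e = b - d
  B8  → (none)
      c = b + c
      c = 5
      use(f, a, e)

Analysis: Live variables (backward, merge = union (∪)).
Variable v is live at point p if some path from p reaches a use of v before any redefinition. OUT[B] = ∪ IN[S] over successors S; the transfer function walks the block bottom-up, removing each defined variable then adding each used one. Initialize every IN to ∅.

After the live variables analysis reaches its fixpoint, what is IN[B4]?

Answer: {a, b, d, e, f}

Trace:
Converged values:
  B0:  IN={a, b, c, e}  OUT={a, b, c, d, e, f}
  B1:  IN={a, b, c, d, e, f}  OUT={a, b, c, d, e, f}
  B2:  IN={a, d, e, f}  OUT={a, c, d, e, f}
  B3:  IN={a, d, f}  OUT={a, b, d, e, f}
  B4:  IN={a, b, d, e, f}  OUT={a, b, c, d, e, f}
  B5:  IN={c, d, e, f}  OUT={b, c, d, e}
  B6:  IN={b, c, d, e}  OUT={b, c, d, f}
  B7:  IN={b, c, d, f}  OUT={a, b, c, e, f}
  B8:  IN={a, b, c, e, f}  OUT={}

Merge at B4: OUT[B4] = IN[B1] ⊔ IN[B5] = {a, b, c, d, e, f}
Applying B4's transfer function to that OUT value gives IN[B4] (row B4 above).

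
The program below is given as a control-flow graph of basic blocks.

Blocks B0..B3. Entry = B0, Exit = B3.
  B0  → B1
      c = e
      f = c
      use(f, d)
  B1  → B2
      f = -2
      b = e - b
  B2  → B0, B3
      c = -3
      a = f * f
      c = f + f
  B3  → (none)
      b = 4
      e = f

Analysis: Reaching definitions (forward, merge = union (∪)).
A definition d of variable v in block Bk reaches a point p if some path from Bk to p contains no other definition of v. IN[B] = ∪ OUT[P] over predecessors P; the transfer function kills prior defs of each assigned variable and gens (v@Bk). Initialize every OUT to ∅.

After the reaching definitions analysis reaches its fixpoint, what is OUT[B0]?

Converged values:
  B0:   IN={a@B2, b@B1, c@B2, f@B1}   OUT={a@B2, b@B1, c@B0, f@B0}
  B1:   IN={a@B2, b@B1, c@B0, f@B0}   OUT={a@B2, b@B1, c@B0, f@B1}
  B2:   IN={a@B2, b@B1, c@B0, f@B1}   OUT={a@B2, b@B1, c@B2, f@B1}
  B3:   IN={a@B2, b@B1, c@B2, f@B1}   OUT={a@B2, b@B3, c@B2, e@B3, f@B1}

Merge at B0 (entry node, so the boundary value {} is joined with the incoming edge(s)): IN[B0] = {} ⊔ OUT[B2] = {a@B2, b@B1, c@B2, f@B1}
Applying B0's transfer function to that IN value gives OUT[B0] (row B0 above).

Answer: {a@B2, b@B1, c@B0, f@B0}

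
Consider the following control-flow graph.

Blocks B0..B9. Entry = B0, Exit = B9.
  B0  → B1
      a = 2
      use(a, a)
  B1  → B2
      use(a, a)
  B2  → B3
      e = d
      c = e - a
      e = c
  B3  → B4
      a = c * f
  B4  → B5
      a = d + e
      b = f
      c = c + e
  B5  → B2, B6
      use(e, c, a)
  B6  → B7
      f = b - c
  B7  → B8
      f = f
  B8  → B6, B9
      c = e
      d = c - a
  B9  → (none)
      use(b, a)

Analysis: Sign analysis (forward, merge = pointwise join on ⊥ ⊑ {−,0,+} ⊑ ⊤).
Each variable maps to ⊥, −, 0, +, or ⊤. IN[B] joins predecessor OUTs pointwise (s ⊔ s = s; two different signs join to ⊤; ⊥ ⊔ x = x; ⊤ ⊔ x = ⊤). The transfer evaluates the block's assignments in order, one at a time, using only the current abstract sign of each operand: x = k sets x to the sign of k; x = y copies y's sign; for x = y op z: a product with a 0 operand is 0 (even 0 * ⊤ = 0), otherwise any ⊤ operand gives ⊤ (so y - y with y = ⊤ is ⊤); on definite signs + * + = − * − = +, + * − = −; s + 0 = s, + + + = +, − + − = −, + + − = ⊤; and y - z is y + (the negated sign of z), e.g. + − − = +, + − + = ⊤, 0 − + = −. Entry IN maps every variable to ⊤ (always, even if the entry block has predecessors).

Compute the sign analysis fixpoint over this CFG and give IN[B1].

Answer: {a: +, b: ⊤, c: ⊤, d: ⊤, e: ⊤, f: ⊤}

Trace:
Per-block solution:
  B0: | IN=(all ⊤) | OUT={a:+; rest ⊤}
  B1: | IN={a:+; rest ⊤} | OUT={a:+; rest ⊤}
  B2: | IN=(all ⊤) | OUT=(all ⊤)
  B3: | IN=(all ⊤) | OUT=(all ⊤)
  B4: | IN=(all ⊤) | OUT=(all ⊤)
  B5: | IN=(all ⊤) | OUT=(all ⊤)
  B6: | IN=(all ⊤) | OUT=(all ⊤)
  B7: | IN=(all ⊤) | OUT=(all ⊤)
  B8: | IN=(all ⊤) | OUT=(all ⊤)
  B9: | IN=(all ⊤) | OUT=(all ⊤)

Merge at B1: IN[B1] = OUT[B0] = {a: +, b: ⊤, c: ⊤, d: ⊤, e: ⊤, f: ⊤}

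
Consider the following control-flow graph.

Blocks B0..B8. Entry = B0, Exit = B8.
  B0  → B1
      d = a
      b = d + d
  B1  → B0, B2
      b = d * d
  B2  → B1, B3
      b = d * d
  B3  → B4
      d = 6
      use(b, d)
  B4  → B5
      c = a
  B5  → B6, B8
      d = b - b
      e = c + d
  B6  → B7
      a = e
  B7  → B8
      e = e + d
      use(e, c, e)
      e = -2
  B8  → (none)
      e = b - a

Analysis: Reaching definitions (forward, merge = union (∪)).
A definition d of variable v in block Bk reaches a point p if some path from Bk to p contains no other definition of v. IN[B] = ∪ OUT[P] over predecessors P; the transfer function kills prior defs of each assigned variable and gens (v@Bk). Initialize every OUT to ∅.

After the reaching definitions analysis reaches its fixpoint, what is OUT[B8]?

Answer: {a@B6, b@B2, c@B4, d@B5, e@B8}

Trace:
Per-block solution:
  B0:  IN={b@B1, d@B0}  OUT={b@B0, d@B0}
  B1:  IN={b@B0, b@B2, d@B0}  OUT={b@B1, d@B0}
  B2:  IN={b@B1, d@B0}  OUT={b@B2, d@B0}
  B3:  IN={b@B2, d@B0}  OUT={b@B2, d@B3}
  B4:  IN={b@B2, d@B3}  OUT={b@B2, c@B4, d@B3}
  B5:  IN={b@B2, c@B4, d@B3}  OUT={b@B2, c@B4, d@B5, e@B5}
  B6:  IN={b@B2, c@B4, d@B5, e@B5}  OUT={a@B6, b@B2, c@B4, d@B5, e@B5}
  B7:  IN={a@B6, b@B2, c@B4, d@B5, e@B5}  OUT={a@B6, b@B2, c@B4, d@B5, e@B7}
  B8:  IN={a@B6, b@B2, c@B4, d@B5, e@B5, e@B7}  OUT={a@B6, b@B2, c@B4, d@B5, e@B8}

Merge at B8: IN[B8] = OUT[B5] ⊔ OUT[B7] = {a@B6, b@B2, c@B4, d@B5, e@B5, e@B7}
Applying B8's transfer function to that IN value gives OUT[B8] (row B8 above).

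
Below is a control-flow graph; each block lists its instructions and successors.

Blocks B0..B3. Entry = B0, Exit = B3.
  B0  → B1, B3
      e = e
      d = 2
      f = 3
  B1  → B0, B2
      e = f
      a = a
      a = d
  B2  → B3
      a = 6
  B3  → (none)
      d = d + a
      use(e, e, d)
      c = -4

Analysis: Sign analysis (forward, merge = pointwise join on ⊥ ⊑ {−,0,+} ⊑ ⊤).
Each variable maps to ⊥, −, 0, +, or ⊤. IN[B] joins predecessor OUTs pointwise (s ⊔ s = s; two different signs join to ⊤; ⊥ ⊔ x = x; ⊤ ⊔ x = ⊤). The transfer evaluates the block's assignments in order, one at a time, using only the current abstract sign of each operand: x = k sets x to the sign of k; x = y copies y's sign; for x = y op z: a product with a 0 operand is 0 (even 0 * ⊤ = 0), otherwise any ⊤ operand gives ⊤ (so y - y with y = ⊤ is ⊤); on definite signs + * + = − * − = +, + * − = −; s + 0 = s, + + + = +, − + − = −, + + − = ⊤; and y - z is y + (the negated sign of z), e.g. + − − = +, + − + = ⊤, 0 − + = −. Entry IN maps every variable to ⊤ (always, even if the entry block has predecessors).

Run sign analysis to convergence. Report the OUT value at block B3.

Converged values:
  B0: | IN=(all ⊤) | OUT={d:+, f:+; rest ⊤}
  B1: | IN={d:+, f:+; rest ⊤} | OUT={a:+, d:+, e:+, f:+; rest ⊤}
  B2: | IN={a:+, d:+, e:+, f:+; rest ⊤} | OUT={a:+, d:+, e:+, f:+; rest ⊤}
  B3: | IN={d:+, f:+; rest ⊤} | OUT={c:-, f:+; rest ⊤}

Merge at B3: IN[B3] = OUT[B0] ⊔ OUT[B2] = {a: ⊤, b: ⊤, c: ⊤, d: +, e: ⊤, f: +}
Applying B3's transfer function to that IN value gives OUT[B3] (row B3 above).

Answer: {a: ⊤, b: ⊤, c: -, d: ⊤, e: ⊤, f: +}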